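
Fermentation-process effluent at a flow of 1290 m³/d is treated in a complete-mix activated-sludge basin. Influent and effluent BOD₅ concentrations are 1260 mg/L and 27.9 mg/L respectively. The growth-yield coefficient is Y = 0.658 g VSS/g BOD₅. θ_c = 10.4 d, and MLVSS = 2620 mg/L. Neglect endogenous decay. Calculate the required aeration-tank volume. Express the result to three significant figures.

V ≈ 4150 m³

V·X = Y·Q·ΔS·θ_c gives V = 0.658 × 1290 × (1260 − 27.9) × 10.4 / 2620 = 4151 m³.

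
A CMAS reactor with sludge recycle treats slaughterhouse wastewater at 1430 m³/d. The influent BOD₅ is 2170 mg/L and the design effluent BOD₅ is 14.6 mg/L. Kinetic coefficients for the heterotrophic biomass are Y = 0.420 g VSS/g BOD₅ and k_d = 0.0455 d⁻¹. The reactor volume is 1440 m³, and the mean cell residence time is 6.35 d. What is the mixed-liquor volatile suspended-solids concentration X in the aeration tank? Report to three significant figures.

X ≈ 4430 mg/L

From V·X·(1 + k_d·θ_c) = Y·Q·(S₀ − S)·θ_c: X = 0.420 × 1430 × (2170 − 14.6) × 6.35 / [1440 × (1 + 0.0455 × 6.35)] = 4429 mg/L.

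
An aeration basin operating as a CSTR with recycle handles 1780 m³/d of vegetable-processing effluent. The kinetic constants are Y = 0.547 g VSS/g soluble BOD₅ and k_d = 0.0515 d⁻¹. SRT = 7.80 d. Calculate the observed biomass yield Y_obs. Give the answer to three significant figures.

Y_obs ≈ 0.390 g VSS/g soluble BOD₅

Y_obs = Y / (1 + k_d θ_c) = 0.547 / (1 + 0.0515 × 7.80) = 0.547 / 1.402 = 0.3902.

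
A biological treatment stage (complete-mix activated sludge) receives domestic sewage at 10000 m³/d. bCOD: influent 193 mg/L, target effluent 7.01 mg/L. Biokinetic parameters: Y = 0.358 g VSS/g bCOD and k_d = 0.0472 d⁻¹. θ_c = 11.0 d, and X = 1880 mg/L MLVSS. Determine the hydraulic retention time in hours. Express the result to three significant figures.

τ ≈ 6.15 h

Rearranging the biomass balance for a CMAS with decay, V = Y·Q·ΔS·θ_c / [X·(1+k_d θ_c)] = 0.358 × 10000 × (193 − 7.01) × 11.0 / [1880 × (1 + 0.0472 × 11.0)] = 7.32×10^6 / 2856 = 2564 m³.
HRT = V/Q = 2564 m³ / 10000 m³·d⁻¹ = 0.2564 d × 24 = 6.155 h.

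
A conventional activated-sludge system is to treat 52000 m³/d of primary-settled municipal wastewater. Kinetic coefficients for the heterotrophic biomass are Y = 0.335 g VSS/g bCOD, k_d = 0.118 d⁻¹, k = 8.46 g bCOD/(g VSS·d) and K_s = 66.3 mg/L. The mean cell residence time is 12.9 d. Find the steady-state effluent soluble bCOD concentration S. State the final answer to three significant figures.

S ≈ 4.91 mg/L

From the Monod/SRT balance for a CMAS, S = K_s·(1+k_d θ_c)/[θ_c·(Y k − k_d) − 1] = 66.3 × (1 + 0.118 × 12.9) / [12.9 × (0.335 × 8.46 − 0.118) − 1] = 167.2 / 34.04 = 4.913 mg/L.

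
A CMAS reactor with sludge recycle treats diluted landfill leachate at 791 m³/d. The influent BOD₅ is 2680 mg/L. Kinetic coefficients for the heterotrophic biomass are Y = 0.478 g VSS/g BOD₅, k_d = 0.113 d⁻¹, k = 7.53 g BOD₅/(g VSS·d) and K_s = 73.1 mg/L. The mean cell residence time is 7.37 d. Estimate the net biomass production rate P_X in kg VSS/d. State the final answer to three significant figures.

P_X ≈ 552 kg VSS/d

From the Monod/SRT balance for a CMAS, S = K_s·(1+k_d θ_c)/[θ_c·(Y k − k_d) − 1] = 73.1 × (1 + 0.113 × 7.37) / [7.37 × (0.478 × 7.53 − 0.113) − 1] = 134.0 / 24.69 = 5.425 mg/L.
The observed yield is Y_obs = Y/(1 + k_d·θ_c) = 0.478 / (1 + 0.113 × 7.37) = 0.478 / 1.833 = 0.2608 g VSS per g BOD₅ removed.
ΔS = 2680 − 5.43 = 2675 mg/L, so the substrate removal rate is 791 × 2675/1000 = 2116 kg BOD₅/d.
Net biomass production P_X = Y_obs × Q·(S₀ − S) = 0.2608 × 2116 = 551.7 kg VSS/d.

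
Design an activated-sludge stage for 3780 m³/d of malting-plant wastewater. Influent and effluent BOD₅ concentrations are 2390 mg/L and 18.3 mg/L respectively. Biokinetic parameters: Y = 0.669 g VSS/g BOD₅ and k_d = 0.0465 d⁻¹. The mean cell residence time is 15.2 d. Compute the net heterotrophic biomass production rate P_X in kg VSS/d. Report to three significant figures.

P_X ≈ 3510 kg VSS/d

Correct the yield for decay: Y_obs = Y/(1 + k_d θ_c) = 0.669 / (1 + 0.0465 × 15.2) = 0.669 / 1.707 = 0.3920.
Mass of BOD₅ removed per day: Q(S₀ − S) = 3780 × 2372 g/m³ = 8965 kg/d.
Biomass produced: P_X = Y_obs·Q·ΔS = 0.3920 × 8965 ≈ 3514 kg VSS/d.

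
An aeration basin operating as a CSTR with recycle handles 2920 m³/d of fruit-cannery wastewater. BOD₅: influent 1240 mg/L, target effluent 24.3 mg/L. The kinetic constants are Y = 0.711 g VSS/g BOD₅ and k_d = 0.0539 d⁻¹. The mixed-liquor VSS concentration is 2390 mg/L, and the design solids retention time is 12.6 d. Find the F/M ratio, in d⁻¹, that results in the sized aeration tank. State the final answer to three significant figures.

F/M ≈ 0.191 d⁻¹

From the SRT design equation V = Y Q (S₀−S) θ_c / [X (1 + k_d θ_c)] = 0.711 × 2920 × (1240 − 24.3) × 12.6 / [2390 × (1 + 0.0539 × 12.6)] = 3.18×10^7 / 4013 = 7924 m³.
Food-to-microorganism ratio F/M = Q S₀ / (V X) = 2920 × 1240 / (7924 × 2390) = 0.1912 d⁻¹.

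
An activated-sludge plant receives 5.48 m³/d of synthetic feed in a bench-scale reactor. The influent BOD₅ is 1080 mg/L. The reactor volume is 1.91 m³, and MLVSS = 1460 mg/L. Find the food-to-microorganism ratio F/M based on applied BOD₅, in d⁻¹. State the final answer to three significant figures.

F/M = Q·S₀ / (V·X) = 5.48 × 1080 / (1.910 × 1460) = 2.122 g BOD₅·(g VSS·d)⁻¹.

F/M ≈ 2.12 d⁻¹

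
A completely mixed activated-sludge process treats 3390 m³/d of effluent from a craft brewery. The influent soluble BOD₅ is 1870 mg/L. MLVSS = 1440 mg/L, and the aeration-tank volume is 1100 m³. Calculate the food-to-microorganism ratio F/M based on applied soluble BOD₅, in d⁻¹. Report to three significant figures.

F/M = applied load / biomass = Q·S₀/(V·X) = 3390 × 1870 / (1100 × 1440) = 4.002 d⁻¹.

F/M ≈ 4.00 d⁻¹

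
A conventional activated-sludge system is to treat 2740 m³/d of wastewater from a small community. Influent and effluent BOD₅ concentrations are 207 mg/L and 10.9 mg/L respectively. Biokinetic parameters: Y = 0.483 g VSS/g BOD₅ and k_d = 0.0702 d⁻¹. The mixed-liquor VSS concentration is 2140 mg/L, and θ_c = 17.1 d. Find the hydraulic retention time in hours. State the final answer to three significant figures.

τ ≈ 8.25 h

Rearranging the biomass balance for a CMAS with decay, V = Y·Q·ΔS·θ_c / [X·(1+k_d θ_c)] = 0.483 × 2740 × (207 − 10.9) × 17.1 / [2140 × (1 + 0.0702 × 17.1)] = 4.44×10^6 / 4709 = 942.4 m³.
HRT = V/Q = 942.4 m³ / 2740 m³·d⁻¹ = 0.3440 d × 24 = 8.255 h.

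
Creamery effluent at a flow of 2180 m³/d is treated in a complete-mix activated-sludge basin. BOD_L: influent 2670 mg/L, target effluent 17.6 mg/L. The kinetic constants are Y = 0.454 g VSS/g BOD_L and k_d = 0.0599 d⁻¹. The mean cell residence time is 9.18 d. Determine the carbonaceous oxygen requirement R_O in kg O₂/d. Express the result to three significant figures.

The observed yield is Y_obs = Y/(1 + k_d·θ_c) = 0.454 / (1 + 0.0599 × 9.18) = 0.454 / 1.550 = 0.2929 g VSS per g BOD_L removed.
Q·(S₀ − S) = 2180 × (2670 − 17.6) × 10⁻³ = 5782 kg/d removed.
P_X = Y_obs·Q·(S₀ − S) = 0.2929 × 5782 = 1694 kg VSS/d.
Carbonaceous O₂ demand = substrate oxidised − cell-mass equivalent = 5782 − 1.42 × 1694 = 3377 kg O₂/d.

R_O ≈ 3380 kg O₂/d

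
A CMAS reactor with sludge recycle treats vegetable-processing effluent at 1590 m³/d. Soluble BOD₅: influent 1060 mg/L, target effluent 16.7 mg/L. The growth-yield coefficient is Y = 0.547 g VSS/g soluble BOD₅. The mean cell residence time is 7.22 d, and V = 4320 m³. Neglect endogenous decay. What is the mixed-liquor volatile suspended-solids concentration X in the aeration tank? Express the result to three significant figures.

Without decay, X = Y Q (S₀−S) θ_c / V = 0.547 × 1590 × (1060 − 16.7) × 7.22 / 4320 = 1517 mg/L.

X ≈ 1520 mg/L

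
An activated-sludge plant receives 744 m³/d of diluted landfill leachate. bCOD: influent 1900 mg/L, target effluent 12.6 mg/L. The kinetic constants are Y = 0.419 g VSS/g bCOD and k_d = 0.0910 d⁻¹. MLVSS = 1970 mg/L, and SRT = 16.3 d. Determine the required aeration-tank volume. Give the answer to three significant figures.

Steady-state biomass mass balance: V·X·(1 + k_d·θ_c) = Y·Q·(S₀ − S)·θ_c, so V = 0.419 × 744 × (1900 − 12.6) × 16.3 / [1970 × (1 + 0.0910 × 16.3)] = 9.59×10^6 / 4892 = 1960 m³.

V ≈ 1960 m³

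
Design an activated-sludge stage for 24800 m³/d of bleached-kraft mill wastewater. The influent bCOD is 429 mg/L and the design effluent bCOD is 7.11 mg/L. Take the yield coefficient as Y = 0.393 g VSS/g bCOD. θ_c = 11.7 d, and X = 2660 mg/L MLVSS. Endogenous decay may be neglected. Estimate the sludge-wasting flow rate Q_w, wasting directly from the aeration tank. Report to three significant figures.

Q_w ≈ 1550 m³/d

V·X = Y·Q·ΔS·θ_c gives V = 0.393 × 24800 × (429 − 7.11) × 11.7 / 2660 = 18086 m³.
Wasting from the aeration tank: Q_w = V / θ_c = 18086 / 11.7 = 1546 m³/d.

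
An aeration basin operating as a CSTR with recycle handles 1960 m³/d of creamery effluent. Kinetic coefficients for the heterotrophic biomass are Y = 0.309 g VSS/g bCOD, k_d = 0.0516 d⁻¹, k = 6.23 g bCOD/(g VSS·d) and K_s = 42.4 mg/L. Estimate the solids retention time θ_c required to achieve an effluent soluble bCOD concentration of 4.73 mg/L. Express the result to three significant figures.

θ_c ≈ 7.06 d

From 1/θ_c = Y·k·S/(K_s + S) − k_d: Y·k·S/(K_s+S) = 0.309 × 6.23 × 4.73 / (42.4 + 4.73) = 0.1932 d⁻¹.
1/θ_c = 0.1932 − 0.0516 = 0.1416 d⁻¹, so θ_c = 7.062 d.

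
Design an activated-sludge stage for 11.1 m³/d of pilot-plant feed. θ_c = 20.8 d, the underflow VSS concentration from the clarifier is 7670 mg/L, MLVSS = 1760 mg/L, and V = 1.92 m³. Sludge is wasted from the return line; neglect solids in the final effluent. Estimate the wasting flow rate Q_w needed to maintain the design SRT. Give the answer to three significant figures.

Q_w ≈ 0.0212 m³/d

Q_w = (V·X)/(θ_c X_r) = 1.920 × 1760 / (20.8 × 7670) = 0.02118 m³/d.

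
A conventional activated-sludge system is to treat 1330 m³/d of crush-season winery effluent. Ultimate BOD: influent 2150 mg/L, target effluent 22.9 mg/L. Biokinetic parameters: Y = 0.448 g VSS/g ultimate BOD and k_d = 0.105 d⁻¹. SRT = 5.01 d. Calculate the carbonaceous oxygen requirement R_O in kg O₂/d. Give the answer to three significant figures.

R_O ≈ 1650 kg O₂/d

Y_obs = Y / (1 + k_d θ_c) = 0.448 / (1 + 0.105 × 5.01) = 0.448 / 1.526 = 0.2936.
ΔS = 2150 − 22.9 = 2127 mg/L, so the substrate removal rate is 1330 × 2127/1000 = 2829 kg ultimate BOD/d.
P_X = Y_obs·Q·(S₀ − S) = 0.2936 × 2829 = 830.5 kg VSS/d.
R_O = Q·ΔS − 1.42 P_X = 2829 − 1179 = 1650 kg O₂/d.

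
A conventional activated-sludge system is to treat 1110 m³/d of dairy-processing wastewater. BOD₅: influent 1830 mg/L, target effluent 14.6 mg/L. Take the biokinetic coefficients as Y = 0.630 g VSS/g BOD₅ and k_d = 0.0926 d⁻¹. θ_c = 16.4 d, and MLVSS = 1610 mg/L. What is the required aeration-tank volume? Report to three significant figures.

From the SRT design equation V = Y Q (S₀−S) θ_c / [X (1 + k_d θ_c)] = 0.630 × 1110 × (1830 − 14.6) × 16.4 / [1610 × (1 + 0.0926 × 16.4)] = 2.08×10^7 / 4055 = 5134 m³.

V ≈ 5130 m³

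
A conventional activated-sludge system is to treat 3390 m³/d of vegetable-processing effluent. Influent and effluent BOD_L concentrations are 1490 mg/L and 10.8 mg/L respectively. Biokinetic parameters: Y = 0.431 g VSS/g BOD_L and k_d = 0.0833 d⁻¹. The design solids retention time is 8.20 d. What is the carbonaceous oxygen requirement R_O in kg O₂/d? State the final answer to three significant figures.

R_O ≈ 3190 kg O₂/d

Observed yield with endogenous decay: Y_obs = Y / (1 + k_d·θ_c) = 0.431 / (1 + 0.0833 × 8.20) = 0.431 / 1.683 = 0.2561 g VSS/g BOD_L.
Q·(S₀ − S) = 3390 × (1490 − 10.8) × 10⁻³ = 5014 kg/d removed.
Net sludge production P_X = 0.2561 × 5014 = 1284 kg VSS/d.
Carbonaceous O₂ demand = substrate oxidised − cell-mass equivalent = 5014 − 1.42 × 1284 = 3191 kg O₂/d.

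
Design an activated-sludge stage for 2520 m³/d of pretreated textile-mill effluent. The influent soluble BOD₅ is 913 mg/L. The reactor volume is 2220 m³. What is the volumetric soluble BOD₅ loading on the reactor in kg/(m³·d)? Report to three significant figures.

Volumetric loading L_v = Q·S₀ / V = 2520 × 913 g/m³ / 2220 m³ = 1036 g/(m³·d) = 1.036 kg soluble BOD₅/(m³·d).

L_v ≈ 1.04 kg soluble BOD₅/(m³·d)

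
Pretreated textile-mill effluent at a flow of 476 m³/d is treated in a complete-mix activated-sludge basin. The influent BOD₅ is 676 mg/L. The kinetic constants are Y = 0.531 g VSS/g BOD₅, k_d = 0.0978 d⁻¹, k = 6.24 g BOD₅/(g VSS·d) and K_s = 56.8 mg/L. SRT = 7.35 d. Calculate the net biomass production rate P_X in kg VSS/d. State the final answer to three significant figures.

P_X ≈ 98.8 kg VSS/d

For a completely mixed reactor with recycle the Lawrence–McCarty relation gives S = K_s·(1 + k_d·θ_c) / [θ_c·(Y·k − k_d) − 1] = 56.8 × (1 + 0.0978 × 7.35) / [7.35 × (0.531 × 6.24 − 0.0978) − 1] = 97.63 / 22.63 = 4.313 mg/L.
Y_obs = Y / (1 + k_d θ_c) = 0.531 / (1 + 0.0978 × 7.35) = 0.531 / 1.719 = 0.3089.
Q·(S₀ − S) = 476 × (676 − 4.31) × 10⁻³ = 319.7 kg/d removed.
So the net sludge growth is P_X = 0.3089 × 319.7 = 98.77 kg VSS/d.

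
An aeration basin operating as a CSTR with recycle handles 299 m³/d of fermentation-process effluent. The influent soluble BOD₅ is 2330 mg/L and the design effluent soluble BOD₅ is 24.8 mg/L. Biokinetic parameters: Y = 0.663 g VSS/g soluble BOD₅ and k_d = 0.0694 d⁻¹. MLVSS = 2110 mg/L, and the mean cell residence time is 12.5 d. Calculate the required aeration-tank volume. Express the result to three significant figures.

V ≈ 1450 m³

From the SRT design equation V = Y Q (S₀−S) θ_c / [X (1 + k_d θ_c)] = 0.663 × 299 × (2330 − 24.8) × 12.5 / [2110 × (1 + 0.0694 × 12.5)] = 5.71×10^6 / 3940 = 1450 m³.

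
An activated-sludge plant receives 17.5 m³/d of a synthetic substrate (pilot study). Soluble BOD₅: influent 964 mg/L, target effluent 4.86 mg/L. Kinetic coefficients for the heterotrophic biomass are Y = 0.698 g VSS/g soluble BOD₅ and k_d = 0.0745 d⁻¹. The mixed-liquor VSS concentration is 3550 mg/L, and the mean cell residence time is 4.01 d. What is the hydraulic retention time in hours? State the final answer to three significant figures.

From the SRT design equation V = Y Q (S₀−S) θ_c / [X (1 + k_d θ_c)] = 0.698 × 17.5 × (964 − 4.86) × 4.01 / [3550 × (1 + 0.0745 × 4.01)] = 4.7×10^4 / 4611 = 10.19 m³.
HRT = V/Q = 10.19 m³ / 17.5 m³·d⁻¹ = 0.5823 d × 24 = 13.97 h.

τ ≈ 14.0 h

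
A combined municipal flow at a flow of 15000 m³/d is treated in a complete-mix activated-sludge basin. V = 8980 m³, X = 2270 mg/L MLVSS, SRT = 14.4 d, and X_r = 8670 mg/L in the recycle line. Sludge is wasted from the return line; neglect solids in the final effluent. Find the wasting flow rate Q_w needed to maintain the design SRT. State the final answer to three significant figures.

Q_w ≈ 163 m³/d

Wasting from the return line (neglecting effluent solids): Q_w = V·X / (θ_c·X_r) = 8980 × 2270 / (14.4 × 8670) = 163.3 m³/d.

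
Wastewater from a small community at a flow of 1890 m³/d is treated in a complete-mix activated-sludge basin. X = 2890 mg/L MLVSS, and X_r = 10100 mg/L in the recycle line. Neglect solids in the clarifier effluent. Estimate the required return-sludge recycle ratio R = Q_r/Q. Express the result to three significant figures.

Solids balance on the clarifier gives (1+R)X = R·X_r, so R = X/(X_r − X) = 2890 / (10100 − 2890) = 0.4008.

R ≈ 0.401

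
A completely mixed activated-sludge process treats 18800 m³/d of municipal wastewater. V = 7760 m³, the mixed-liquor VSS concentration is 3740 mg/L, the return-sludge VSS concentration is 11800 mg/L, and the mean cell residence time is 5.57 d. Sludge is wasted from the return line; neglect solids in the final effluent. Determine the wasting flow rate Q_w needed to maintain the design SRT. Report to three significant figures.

θ_c = V·X/(Q_w·X_r) when wasting from the recycle, so Q_w = V·X/(θ_c·X_r) = 7760 × 3740 / (5.57 × 11800) = 441.6 m³/d.

Q_w ≈ 442 m³/d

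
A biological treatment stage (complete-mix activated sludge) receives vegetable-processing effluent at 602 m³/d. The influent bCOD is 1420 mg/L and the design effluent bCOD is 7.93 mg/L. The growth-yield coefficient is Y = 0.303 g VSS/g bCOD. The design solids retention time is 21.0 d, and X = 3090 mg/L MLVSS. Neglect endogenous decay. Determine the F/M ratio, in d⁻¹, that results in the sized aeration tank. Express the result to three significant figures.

F/M ≈ 0.158 d⁻¹

Biomass mass balance (decay neglected): V·X = Y·Q·(S₀ − S)·θ_c, so V = 0.303 × 602 × (1420 − 7.93) × 21.0 / 3090 = 1750 m³.
F/M = applied load / biomass = Q·S₀/(V·X) = 602 × 1420 / (1750 × 3090) = 0.1580 d⁻¹.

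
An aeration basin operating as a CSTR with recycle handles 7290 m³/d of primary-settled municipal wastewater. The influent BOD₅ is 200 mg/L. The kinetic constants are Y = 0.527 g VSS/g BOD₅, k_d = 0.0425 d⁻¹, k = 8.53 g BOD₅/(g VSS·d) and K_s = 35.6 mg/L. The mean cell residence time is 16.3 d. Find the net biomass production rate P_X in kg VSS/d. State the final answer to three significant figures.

P_X ≈ 452 kg VSS/d

For a completely mixed reactor with recycle the Lawrence–McCarty relation gives S = K_s·(1 + k_d·θ_c) / [θ_c·(Y·k − k_d) − 1] = 35.6 × (1 + 0.0425 × 16.3) / [16.3 × (0.527 × 8.53 − 0.0425) − 1] = 60.26 / 71.58 = 0.8419 mg/L.
Observed yield with endogenous decay: Y_obs = Y / (1 + k_d·θ_c) = 0.527 / (1 + 0.0425 × 16.3) = 0.527 / 1.693 = 0.3113 g VSS/g BOD₅.
Q·(S₀ − S) = 7290 × (200 − 0.842) × 10⁻³ = 1452 kg/d removed.
Net biomass production P_X = Y_obs × Q·(S₀ − S) = 0.3113 × 1452 = 452.0 kg VSS/d.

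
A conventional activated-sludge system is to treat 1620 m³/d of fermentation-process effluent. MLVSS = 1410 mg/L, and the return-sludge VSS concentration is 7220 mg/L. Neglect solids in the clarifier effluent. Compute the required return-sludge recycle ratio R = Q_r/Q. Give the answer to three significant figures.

R ≈ 0.243

R = Q_r/Q = X/(X_r − X) = 1410 / (7220 − 1410) = 0.2427.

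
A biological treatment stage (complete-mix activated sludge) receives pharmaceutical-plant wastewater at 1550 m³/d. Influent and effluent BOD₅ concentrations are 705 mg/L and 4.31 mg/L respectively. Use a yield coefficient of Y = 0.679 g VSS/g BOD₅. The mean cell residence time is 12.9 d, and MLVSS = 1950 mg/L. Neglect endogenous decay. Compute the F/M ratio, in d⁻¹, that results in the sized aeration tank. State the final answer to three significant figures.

F/M ≈ 0.115 d⁻¹

V·X = Y·Q·ΔS·θ_c gives V = 0.679 × 1550 × (705 − 4.31) × 12.9 / 1950 = 4878 m³.
F/M = Q·S₀ / (V·X) = 1550 × 705 / (4878 × 1950) = 0.1149 g BOD₅·(g VSS·d)⁻¹.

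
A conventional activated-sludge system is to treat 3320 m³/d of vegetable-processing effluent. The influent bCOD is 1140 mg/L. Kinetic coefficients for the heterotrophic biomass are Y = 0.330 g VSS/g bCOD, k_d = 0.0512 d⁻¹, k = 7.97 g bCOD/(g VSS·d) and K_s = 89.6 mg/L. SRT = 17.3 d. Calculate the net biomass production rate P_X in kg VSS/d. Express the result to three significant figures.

For a completely mixed reactor with recycle the Lawrence–McCarty relation gives S = K_s·(1 + k_d·θ_c) / [θ_c·(Y·k − k_d) − 1] = 89.6 × (1 + 0.0512 × 17.3) / [17.3 × (0.330 × 7.97 − 0.0512) − 1] = 169.0 / 43.61 = 3.874 mg/L.
Correct the yield for decay: Y_obs = Y/(1 + k_d θ_c) = 0.330 / (1 + 0.0512 × 17.3) = 0.330 / 1.886 = 0.1750.
Substrate removed = Q·(S₀ − S) = 3320 m³/d × (1140 − 3.87) g/m³ = 3.77×10^6 g/d = 3772 kg/d.
Net biomass production P_X = Y_obs × Q·(S₀ − S) = 0.1750 × 3772 = 660.1 kg VSS/d.

P_X ≈ 660 kg VSS/d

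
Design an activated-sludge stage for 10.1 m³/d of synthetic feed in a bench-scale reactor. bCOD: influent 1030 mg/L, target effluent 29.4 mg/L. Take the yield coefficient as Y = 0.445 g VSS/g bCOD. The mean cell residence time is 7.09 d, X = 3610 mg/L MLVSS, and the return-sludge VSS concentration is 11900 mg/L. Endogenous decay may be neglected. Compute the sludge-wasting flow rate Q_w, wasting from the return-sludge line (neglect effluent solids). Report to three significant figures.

Biomass mass balance (decay neglected): V·X = Y·Q·(S₀ − S)·θ_c, so V = 0.445 × 10.1 × (1030 − 29.4) × 7.09 / 3610 = 8.832 m³.
Wasting from the return line (neglecting effluent solids): Q_w = V·X / (θ_c·X_r) = 8.832 × 3610 / (7.09 × 11900) = 0.3779 m³/d.

Q_w ≈ 0.378 m³/d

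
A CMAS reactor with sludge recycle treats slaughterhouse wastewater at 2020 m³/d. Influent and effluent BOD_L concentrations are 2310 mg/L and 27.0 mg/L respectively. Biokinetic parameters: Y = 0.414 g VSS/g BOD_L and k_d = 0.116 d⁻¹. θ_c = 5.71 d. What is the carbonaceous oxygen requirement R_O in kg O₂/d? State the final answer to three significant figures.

R_O ≈ 2980 kg O₂/d

Y_obs = Y / (1 + k_d θ_c) = 0.414 / (1 + 0.116 × 5.71) = 0.414 / 1.662 = 0.2490.
Mass of BOD_L removed per day: Q(S₀ − S) = 2020 × 2283 g/m³ = 4612 kg/d.
P_X = Y_obs·Q·(S₀ − S) = 0.2490 × 4612 = 1149 kg VSS/d.
Carbonaceous O₂ demand = substrate oxidised − cell-mass equivalent = 4612 − 1.42 × 1149 = 2981 kg O₂/d.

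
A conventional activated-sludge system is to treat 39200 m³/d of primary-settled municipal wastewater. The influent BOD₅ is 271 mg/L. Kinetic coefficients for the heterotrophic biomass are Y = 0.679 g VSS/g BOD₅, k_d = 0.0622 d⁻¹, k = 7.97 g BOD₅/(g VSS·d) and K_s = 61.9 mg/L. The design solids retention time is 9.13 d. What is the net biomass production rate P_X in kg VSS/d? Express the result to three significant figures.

P_X ≈ 4570 kg VSS/d

For a completely mixed reactor with recycle the Lawrence–McCarty relation gives S = K_s·(1 + k_d·θ_c) / [θ_c·(Y·k − k_d) − 1] = 61.9 × (1 + 0.0622 × 9.13) / [9.13 × (0.679 × 7.97 − 0.0622) − 1] = 97.05 / 47.84 = 2.029 mg/L.
Observed yield with endogenous decay: Y_obs = Y / (1 + k_d·θ_c) = 0.679 / (1 + 0.0622 × 9.13) = 0.679 / 1.568 = 0.4331 g VSS/g BOD₅.
ΔS = 271 − 2.03 = 269.0 mg/L, so the substrate removal rate is 39200 × 269.0/1000 = 10544 kg BOD₅/d.
So the net sludge growth is P_X = 0.4331 × 10544 = 4566 kg VSS/d.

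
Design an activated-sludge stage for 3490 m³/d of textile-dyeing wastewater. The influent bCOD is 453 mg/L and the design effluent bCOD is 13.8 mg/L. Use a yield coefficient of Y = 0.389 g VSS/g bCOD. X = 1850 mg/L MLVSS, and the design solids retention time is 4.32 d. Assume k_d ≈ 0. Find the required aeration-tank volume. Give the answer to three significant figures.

V ≈ 1390 m³

V·X = Y·Q·ΔS·θ_c gives V = 0.389 × 3490 × (453 − 13.8) × 4.32 / 1850 = 1392 m³.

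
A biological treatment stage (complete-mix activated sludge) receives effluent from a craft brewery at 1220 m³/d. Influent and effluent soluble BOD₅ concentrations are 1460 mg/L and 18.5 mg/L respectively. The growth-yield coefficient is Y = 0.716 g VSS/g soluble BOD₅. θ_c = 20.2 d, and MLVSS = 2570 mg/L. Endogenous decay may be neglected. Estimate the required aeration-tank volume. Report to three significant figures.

V ≈ 9900 m³

Biomass mass balance (decay neglected): V·X = Y·Q·(S₀ − S)·θ_c, so V = 0.716 × 1220 × (1460 − 18.5) × 20.2 / 2570 = 9897 m³.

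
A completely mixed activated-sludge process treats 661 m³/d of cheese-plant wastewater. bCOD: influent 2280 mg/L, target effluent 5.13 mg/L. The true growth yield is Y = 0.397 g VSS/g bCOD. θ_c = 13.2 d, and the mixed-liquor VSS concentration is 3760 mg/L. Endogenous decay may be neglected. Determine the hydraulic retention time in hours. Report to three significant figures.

V·X = Y·Q·ΔS·θ_c gives V = 0.397 × 661 × (2280 − 5.13) × 13.2 / 3760 = 2096 m³.
HRT = V/Q = 2096 m³ / 661 m³·d⁻¹ = 3.171 d × 24 = 76.09 h.

τ ≈ 76.1 h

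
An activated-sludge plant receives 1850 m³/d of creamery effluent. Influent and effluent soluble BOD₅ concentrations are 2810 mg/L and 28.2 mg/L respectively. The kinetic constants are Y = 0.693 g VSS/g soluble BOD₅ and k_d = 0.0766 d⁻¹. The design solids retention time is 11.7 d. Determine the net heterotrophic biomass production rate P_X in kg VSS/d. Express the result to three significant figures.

The observed yield is Y_obs = Y/(1 + k_d·θ_c) = 0.693 / (1 + 0.0766 × 11.7) = 0.693 / 1.896 = 0.3655 g VSS per g soluble BOD₅ removed.
Mass of soluble BOD₅ removed per day: Q(S₀ − S) = 1850 × 2782 g/m³ = 5146 kg/d.
Net biomass production P_X = Y_obs × Q·(S₀ − S) = 0.3655 × 5146 = 1881 kg VSS/d.

P_X ≈ 1880 kg VSS/d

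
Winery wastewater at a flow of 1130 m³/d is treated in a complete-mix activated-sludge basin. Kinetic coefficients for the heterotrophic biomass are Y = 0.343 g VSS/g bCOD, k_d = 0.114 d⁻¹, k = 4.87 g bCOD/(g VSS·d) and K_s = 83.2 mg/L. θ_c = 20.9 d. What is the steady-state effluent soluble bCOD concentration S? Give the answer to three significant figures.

S ≈ 8.93 mg/L

From the Monod/SRT balance for a CMAS, S = K_s·(1+k_d θ_c)/[θ_c·(Y k − k_d) − 1] = 83.2 × (1 + 0.114 × 20.9) / [20.9 × (0.343 × 4.87 − 0.114) − 1] = 281.4 / 31.53 = 8.926 mg/L.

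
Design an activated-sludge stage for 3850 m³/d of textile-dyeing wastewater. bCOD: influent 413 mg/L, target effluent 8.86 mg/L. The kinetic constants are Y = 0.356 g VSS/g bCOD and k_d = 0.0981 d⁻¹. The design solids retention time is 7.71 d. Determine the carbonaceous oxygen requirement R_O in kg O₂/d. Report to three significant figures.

Observed yield with endogenous decay: Y_obs = Y / (1 + k_d·θ_c) = 0.356 / (1 + 0.0981 × 7.71) = 0.356 / 1.756 = 0.2027 g VSS/g bCOD.
ΔS = 413 − 8.86 = 404.1 mg/L, so the substrate removal rate is 3850 × 404.1/1000 = 1556 kg bCOD/d.
P_X = Y_obs·Q·(S₀ − S) = 0.2027 × 1556 = 315.4 kg VSS/d.
R_O = Q·(S₀ − S) − 1.42·P_X = 1556 − 1.42 × 315.4 = 1108 kg O₂/d.

R_O ≈ 1110 kg O₂/d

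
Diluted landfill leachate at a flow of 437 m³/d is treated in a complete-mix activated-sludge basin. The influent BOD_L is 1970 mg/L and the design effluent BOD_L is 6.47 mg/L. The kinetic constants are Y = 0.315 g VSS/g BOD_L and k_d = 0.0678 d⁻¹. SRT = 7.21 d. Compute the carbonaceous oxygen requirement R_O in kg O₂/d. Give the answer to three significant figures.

Observed yield with endogenous decay: Y_obs = Y / (1 + k_d·θ_c) = 0.315 / (1 + 0.0678 × 7.21) = 0.315 / 1.489 = 0.2116 g VSS/g BOD_L.
Mass of BOD_L removed per day: Q(S₀ − S) = 437 × 1964 g/m³ = 858.1 kg/d.
Net sludge production P_X = 0.2116 × 858.1 = 181.5 kg VSS/d.
R_O = Q·(S₀ − S) − 1.42·P_X = 858.1 − 1.42 × 181.5 = 600.3 kg O₂/d.

R_O ≈ 600 kg O₂/d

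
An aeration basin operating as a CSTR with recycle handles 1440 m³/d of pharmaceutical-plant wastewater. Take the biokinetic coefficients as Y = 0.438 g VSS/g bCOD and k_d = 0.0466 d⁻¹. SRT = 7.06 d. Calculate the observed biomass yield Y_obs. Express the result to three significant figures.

Y_obs ≈ 0.330 g VSS/g bCOD

Y_obs = Y / (1 + k_d θ_c) = 0.438 / (1 + 0.0466 × 7.06) = 0.438 / 1.329 = 0.3296.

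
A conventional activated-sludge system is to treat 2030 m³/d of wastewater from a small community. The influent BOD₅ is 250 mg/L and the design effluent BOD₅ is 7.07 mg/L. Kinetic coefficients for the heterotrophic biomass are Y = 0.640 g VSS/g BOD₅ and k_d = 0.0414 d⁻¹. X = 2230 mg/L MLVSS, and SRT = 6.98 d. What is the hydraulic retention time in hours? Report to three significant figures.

τ ≈ 9.06 h

From the SRT design equation V = Y Q (S₀−S) θ_c / [X (1 + k_d θ_c)] = 0.640 × 2030 × (250 − 7.07) × 6.98 / [2230 × (1 + 0.0414 × 6.98)] = 2.2×10^6 / 2874 = 766.4 m³.
τ = V/Q = 766.4/2030 = 0.3775 d, or 9.061 h.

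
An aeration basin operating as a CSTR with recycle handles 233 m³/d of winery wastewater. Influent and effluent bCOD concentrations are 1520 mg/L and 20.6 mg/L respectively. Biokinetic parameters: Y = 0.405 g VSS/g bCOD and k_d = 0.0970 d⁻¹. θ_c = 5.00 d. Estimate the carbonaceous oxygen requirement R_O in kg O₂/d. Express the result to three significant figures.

R_O ≈ 214 kg O₂/d

The observed yield is Y_obs = Y/(1 + k_d·θ_c) = 0.405 / (1 + 0.0970 × 5.00) = 0.405 / 1.485 = 0.2727 g VSS per g bCOD removed.
Mass of bCOD removed per day: Q(S₀ − S) = 233 × 1499 g/m³ = 349.4 kg/d.
Net sludge production P_X = 0.2727 × 349.4 = 95.28 kg VSS/d.
R_O = Q·ΔS − 1.42 P_X = 349.4 − 135.3 = 214.1 kg O₂/d.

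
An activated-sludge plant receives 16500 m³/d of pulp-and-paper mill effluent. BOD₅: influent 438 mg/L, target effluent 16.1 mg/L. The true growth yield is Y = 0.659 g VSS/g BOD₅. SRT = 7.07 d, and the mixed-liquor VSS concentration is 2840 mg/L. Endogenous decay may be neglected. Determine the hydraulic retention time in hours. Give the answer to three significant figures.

τ ≈ 16.6 h

With k_d = 0 the design equation reduces to V = Y Q (S₀−S) θ_c / X = 0.659 × 16500 × (438 − 16.1) × 7.07 / 2840 = 11420 m³.
HRT = V/Q = 11420 m³ / 16500 m³·d⁻¹ = 0.6921 d × 24 = 16.61 h.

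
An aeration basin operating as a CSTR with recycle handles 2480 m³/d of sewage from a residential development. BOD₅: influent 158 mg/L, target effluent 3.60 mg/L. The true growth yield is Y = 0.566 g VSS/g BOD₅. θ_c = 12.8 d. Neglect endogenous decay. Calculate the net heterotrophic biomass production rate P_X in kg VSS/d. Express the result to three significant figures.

No decay correction is needed, so Y_obs = Y = 0.566.
Substrate removed = Q·(S₀ − S) = 2480 m³/d × (158 − 3.60) g/m³ = 3.83×10^5 g/d = 382.9 kg/d.
P_X = Y_obs · Q(S₀ − S) = 0.5660 × 382.9 = 216.7 kg VSS/d.

P_X ≈ 217 kg VSS/d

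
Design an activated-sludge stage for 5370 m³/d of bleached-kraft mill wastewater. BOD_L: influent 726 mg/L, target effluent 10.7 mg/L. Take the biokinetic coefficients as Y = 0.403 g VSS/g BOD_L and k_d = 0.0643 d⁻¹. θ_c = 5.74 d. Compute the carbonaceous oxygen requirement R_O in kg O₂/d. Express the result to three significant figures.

Y_obs = Y / (1 + k_d θ_c) = 0.403 / (1 + 0.0643 × 5.74) = 0.403 / 1.369 = 0.2944.
Mass of BOD_L removed per day: Q(S₀ − S) = 5370 × 715.3 g/m³ = 3841 kg/d.
Net sludge production P_X = 0.2944 × 3841 = 1131 kg VSS/d.
Carbonaceous O₂ demand = substrate oxidised − cell-mass equivalent = 3841 − 1.42 × 1131 = 2236 kg O₂/d.

R_O ≈ 2240 kg O₂/d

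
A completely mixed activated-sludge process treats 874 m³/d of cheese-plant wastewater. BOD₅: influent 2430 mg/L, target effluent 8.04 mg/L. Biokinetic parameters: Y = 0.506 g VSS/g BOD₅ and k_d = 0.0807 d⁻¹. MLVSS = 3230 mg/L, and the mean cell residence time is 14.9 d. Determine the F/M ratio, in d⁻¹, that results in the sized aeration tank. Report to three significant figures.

From the SRT design equation V = Y Q (S₀−S) θ_c / [X (1 + k_d θ_c)] = 0.506 × 874 × (2430 − 8.04) × 14.9 / [3230 × (1 + 0.0807 × 14.9)] = 1.6×10^7 / 7114 = 2243 m³.
F/M = applied load / biomass = Q·S₀/(V·X) = 874 × 2430 / (2243 × 3230) = 0.2931 d⁻¹.

F/M ≈ 0.293 d⁻¹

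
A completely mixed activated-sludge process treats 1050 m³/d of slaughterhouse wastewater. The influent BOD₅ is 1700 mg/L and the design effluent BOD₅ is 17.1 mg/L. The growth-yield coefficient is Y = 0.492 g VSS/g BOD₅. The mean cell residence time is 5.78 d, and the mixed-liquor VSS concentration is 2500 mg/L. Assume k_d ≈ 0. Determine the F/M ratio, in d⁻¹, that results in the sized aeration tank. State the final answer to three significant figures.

F/M ≈ 0.355 d⁻¹

Biomass mass balance (decay neglected): V·X = Y·Q·(S₀ − S)·θ_c, so V = 0.492 × 1050 × (1700 − 17.1) × 5.78 / 2500 = 2010 m³.
F/M = applied load / biomass = Q·S₀/(V·X) = 1050 × 1700 / (2010 × 2500) = 0.3552 d⁻¹.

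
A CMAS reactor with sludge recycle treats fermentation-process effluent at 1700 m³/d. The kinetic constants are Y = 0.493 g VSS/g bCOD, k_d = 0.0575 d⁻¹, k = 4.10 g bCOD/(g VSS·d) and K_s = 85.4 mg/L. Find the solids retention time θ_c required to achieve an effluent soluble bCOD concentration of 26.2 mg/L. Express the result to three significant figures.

θ_c ≈ 2.40 d

From 1/θ_c = Y·k·S/(K_s + S) − k_d: Y·k·S/(K_s+S) = 0.493 × 4.10 × 26.2 / (85.4 + 26.2) = 0.4745 d⁻¹.
1/θ_c = 0.4745 − 0.0575 = 0.4170 d⁻¹, so θ_c = 2.398 d.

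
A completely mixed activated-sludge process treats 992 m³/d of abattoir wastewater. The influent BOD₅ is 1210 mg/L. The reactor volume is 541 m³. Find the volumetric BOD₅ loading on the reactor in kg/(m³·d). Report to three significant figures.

Volumetric loading L_v = Q·S₀ / V = 992 × 1210 g/m³ / 541.0 m³ = 2219 g/(m³·d) = 2.219 kg BOD₅/(m³·d).

L_v ≈ 2.22 kg BOD₅/(m³·d)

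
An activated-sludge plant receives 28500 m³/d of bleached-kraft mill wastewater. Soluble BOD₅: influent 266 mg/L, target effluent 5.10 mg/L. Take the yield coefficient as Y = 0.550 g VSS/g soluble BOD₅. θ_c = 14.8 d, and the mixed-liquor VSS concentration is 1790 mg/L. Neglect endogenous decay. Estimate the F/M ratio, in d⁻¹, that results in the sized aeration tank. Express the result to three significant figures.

F/M ≈ 0.125 d⁻¹

Biomass mass balance (decay neglected): V·X = Y·Q·(S₀ − S)·θ_c, so V = 0.550 × 28500 × (266 − 5.10) × 14.8 / 1790 = 33814 m³.
F/M = applied load / biomass = Q·S₀/(V·X) = 28500 × 266 / (33814 × 1790) = 0.1253 d⁻¹.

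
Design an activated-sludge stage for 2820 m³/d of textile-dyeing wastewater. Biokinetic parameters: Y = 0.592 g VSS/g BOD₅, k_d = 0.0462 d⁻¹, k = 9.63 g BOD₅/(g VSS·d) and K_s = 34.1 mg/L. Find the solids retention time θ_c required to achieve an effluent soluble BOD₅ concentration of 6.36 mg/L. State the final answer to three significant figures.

From 1/θ_c = Y·k·S/(K_s + S) − k_d: Y·k·S/(K_s+S) = 0.592 × 9.63 × 6.36 / (34.1 + 6.36) = 0.8961 d⁻¹.
Then 1/θ_c = μ − k_d = 0.8961 − 0.0462 = 0.8499 d⁻¹, giving θ_c = 1.177 d.

θ_c ≈ 1.18 d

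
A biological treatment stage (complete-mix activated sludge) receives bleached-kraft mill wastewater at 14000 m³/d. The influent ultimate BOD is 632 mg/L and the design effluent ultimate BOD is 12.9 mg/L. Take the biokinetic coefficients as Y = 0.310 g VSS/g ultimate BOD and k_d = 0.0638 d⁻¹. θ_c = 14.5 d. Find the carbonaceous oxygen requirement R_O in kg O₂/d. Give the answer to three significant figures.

Observed yield with endogenous decay: Y_obs = Y / (1 + k_d·θ_c) = 0.310 / (1 + 0.0638 × 14.5) = 0.310 / 1.925 = 0.1610 g VSS/g ultimate BOD.
ΔS = 632 − 12.9 = 619.1 mg/L, so the substrate removal rate is 14000 × 619.1/1000 = 8667 kg ultimate BOD/d.
P_X = Y_obs·Q·(S₀ − S) = 0.1610 × 8667 = 1396 kg VSS/d.
R_O = Q·(S₀ − S) − 1.42·P_X = 8667 − 1.42 × 1396 = 6685 kg O₂/d.

R_O ≈ 6690 kg O₂/d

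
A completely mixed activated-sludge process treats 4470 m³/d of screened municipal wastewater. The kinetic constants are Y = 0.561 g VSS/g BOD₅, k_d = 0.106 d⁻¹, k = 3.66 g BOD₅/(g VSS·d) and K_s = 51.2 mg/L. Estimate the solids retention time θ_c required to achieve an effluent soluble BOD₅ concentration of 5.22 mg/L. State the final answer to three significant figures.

Specific growth rate at S = 5.22 mg/L: μ = YkS/(K_s+S) = 0.561·3.66·5.22/(51.2+5.22) = 0.1900 d⁻¹.
1/θ_c = 0.1900 − 0.106 = 0.08397 d⁻¹, so θ_c = 11.91 d.

θ_c ≈ 11.9 d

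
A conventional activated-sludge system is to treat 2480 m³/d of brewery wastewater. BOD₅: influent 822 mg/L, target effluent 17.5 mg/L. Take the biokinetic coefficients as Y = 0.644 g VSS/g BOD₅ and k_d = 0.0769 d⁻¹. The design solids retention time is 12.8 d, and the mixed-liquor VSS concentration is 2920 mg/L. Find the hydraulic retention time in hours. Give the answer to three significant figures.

From the SRT design equation V = Y Q (S₀−S) θ_c / [X (1 + k_d θ_c)] = 0.644 × 2480 × (822 − 17.5) × 12.8 / [2920 × (1 + 0.0769 × 12.8)] = 1.64×10^7 / 5794 = 2838 m³.
τ = V/Q = 2838/2480 = 1.145 d, or 27.47 h.

τ ≈ 27.5 h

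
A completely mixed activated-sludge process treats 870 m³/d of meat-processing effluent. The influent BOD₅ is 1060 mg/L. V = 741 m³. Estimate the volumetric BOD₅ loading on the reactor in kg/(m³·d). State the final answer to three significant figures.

L_v = Q S₀ / V = 870 × 1060 × 10⁻³ / 741.0 = 1.245 kg/(m³·d).

L_v ≈ 1.24 kg BOD₅/(m³·d)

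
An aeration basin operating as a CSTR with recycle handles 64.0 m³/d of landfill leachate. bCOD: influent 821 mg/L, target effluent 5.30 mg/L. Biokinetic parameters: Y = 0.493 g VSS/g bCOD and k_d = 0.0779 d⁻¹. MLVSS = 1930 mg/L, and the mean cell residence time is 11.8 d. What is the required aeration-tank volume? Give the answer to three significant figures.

Steady-state biomass mass balance: V·X·(1 + k_d·θ_c) = Y·Q·(S₀ − S)·θ_c, so V = 0.493 × 64.0 × (821 − 5.30) × 11.8 / [1930 × (1 + 0.0779 × 11.8)] = 3.04×10^5 / 3704 = 81.99 m³.

V ≈ 82.0 m³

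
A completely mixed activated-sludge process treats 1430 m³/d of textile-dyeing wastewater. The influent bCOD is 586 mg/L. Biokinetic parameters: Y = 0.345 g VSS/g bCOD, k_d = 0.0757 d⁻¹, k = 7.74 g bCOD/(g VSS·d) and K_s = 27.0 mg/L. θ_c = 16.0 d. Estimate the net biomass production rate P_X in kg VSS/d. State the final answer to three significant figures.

From the Monod/SRT balance for a CMAS, S = K_s·(1+k_d θ_c)/[θ_c·(Y k − k_d) − 1] = 27.0 × (1 + 0.0757 × 16.0) / [16.0 × (0.345 × 7.74 − 0.0757) − 1] = 59.70 / 40.51 = 1.474 mg/L.
Y_obs = Y / (1 + k_d θ_c) = 0.345 / (1 + 0.0757 × 16.0) = 0.345 / 2.211 = 0.1560.
Substrate removed = Q·(S₀ − S) = 1430 m³/d × (586 − 1.47) g/m³ = 8.36×10^5 g/d = 835.9 kg/d.
So the net sludge growth is P_X = 0.1560 × 835.9 = 130.4 kg VSS/d.

P_X ≈ 130 kg VSS/d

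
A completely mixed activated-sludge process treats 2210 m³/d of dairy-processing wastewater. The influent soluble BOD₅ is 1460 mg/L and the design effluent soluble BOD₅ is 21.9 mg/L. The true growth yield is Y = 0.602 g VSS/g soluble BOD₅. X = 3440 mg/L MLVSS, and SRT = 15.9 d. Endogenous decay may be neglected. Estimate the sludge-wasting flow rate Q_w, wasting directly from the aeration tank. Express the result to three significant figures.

Q_w ≈ 556 m³/d

With k_d = 0 the design equation reduces to V = Y Q (S₀−S) θ_c / X = 0.602 × 2210 × (1460 − 21.9) × 15.9 / 3440 = 8843 m³.
For wasting at MLVSS concentration, Q_w = V/θ_c = 8843/15.9 = 556.2 m³/d.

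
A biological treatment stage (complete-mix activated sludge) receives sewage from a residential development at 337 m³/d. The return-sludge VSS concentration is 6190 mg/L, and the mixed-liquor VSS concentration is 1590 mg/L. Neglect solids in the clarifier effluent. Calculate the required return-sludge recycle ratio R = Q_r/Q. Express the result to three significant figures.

R ≈ 0.346

Solids balance on the clarifier gives (1+R)X = R·X_r, so R = X/(X_r − X) = 1590 / (6190 − 1590) = 0.3457.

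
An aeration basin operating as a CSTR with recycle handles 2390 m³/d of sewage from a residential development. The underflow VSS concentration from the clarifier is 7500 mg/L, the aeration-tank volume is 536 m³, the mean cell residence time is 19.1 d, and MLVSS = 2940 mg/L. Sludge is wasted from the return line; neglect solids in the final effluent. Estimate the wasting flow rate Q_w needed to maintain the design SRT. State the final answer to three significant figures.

Q_w ≈ 11.0 m³/d

θ_c = V·X/(Q_w·X_r) when wasting from the recycle, so Q_w = V·X/(θ_c·X_r) = 536.0 × 2940 / (19.1 × 7500) = 11.00 m³/d.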